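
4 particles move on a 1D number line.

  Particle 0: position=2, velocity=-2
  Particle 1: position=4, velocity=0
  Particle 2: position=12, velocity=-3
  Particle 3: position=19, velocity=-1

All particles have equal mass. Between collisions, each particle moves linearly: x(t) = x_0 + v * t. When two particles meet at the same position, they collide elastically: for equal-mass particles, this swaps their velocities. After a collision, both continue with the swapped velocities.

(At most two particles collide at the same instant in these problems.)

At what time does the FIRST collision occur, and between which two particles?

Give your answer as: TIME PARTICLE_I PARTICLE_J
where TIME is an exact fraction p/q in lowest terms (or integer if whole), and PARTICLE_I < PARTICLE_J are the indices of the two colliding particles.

Answer: 8/3 1 2

Derivation:
Pair (0,1): pos 2,4 vel -2,0 -> not approaching (rel speed -2 <= 0)
Pair (1,2): pos 4,12 vel 0,-3 -> gap=8, closing at 3/unit, collide at t=8/3
Pair (2,3): pos 12,19 vel -3,-1 -> not approaching (rel speed -2 <= 0)
Earliest collision: t=8/3 between 1 and 2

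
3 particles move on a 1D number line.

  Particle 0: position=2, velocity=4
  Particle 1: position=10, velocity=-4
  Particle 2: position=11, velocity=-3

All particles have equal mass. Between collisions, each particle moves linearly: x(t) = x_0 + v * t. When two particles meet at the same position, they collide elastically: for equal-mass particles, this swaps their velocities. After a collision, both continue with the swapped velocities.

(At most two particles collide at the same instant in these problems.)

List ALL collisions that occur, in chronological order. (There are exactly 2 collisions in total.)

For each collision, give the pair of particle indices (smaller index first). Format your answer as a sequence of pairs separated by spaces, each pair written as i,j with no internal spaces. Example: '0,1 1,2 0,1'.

Answer: 0,1 1,2

Derivation:
Collision at t=1: particles 0 and 1 swap velocities; positions: p0=6 p1=6 p2=8; velocities now: v0=-4 v1=4 v2=-3
Collision at t=9/7: particles 1 and 2 swap velocities; positions: p0=34/7 p1=50/7 p2=50/7; velocities now: v0=-4 v1=-3 v2=4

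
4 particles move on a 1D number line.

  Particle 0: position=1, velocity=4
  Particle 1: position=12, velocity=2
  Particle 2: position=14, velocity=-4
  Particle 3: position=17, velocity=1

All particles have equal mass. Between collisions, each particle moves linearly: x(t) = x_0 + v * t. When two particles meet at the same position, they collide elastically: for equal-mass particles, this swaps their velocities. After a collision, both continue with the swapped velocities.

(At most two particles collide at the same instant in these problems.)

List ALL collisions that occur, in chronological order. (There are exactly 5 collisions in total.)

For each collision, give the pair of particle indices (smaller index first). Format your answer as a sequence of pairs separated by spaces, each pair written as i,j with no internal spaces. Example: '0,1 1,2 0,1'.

Collision at t=1/3: particles 1 and 2 swap velocities; positions: p0=7/3 p1=38/3 p2=38/3 p3=52/3; velocities now: v0=4 v1=-4 v2=2 v3=1
Collision at t=13/8: particles 0 and 1 swap velocities; positions: p0=15/2 p1=15/2 p2=61/4 p3=149/8; velocities now: v0=-4 v1=4 v2=2 v3=1
Collision at t=5: particles 2 and 3 swap velocities; positions: p0=-6 p1=21 p2=22 p3=22; velocities now: v0=-4 v1=4 v2=1 v3=2
Collision at t=16/3: particles 1 and 2 swap velocities; positions: p0=-22/3 p1=67/3 p2=67/3 p3=68/3; velocities now: v0=-4 v1=1 v2=4 v3=2
Collision at t=11/2: particles 2 and 3 swap velocities; positions: p0=-8 p1=45/2 p2=23 p3=23; velocities now: v0=-4 v1=1 v2=2 v3=4

Answer: 1,2 0,1 2,3 1,2 2,3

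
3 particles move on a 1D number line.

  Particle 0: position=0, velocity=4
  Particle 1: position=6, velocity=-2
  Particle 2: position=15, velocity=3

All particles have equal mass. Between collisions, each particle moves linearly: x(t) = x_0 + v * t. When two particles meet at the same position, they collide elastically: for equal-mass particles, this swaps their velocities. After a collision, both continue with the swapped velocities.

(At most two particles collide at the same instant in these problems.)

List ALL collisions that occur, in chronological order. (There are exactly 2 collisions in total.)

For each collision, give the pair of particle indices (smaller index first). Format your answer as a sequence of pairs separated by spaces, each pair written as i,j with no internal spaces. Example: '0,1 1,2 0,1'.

Answer: 0,1 1,2

Derivation:
Collision at t=1: particles 0 and 1 swap velocities; positions: p0=4 p1=4 p2=18; velocities now: v0=-2 v1=4 v2=3
Collision at t=15: particles 1 and 2 swap velocities; positions: p0=-24 p1=60 p2=60; velocities now: v0=-2 v1=3 v2=4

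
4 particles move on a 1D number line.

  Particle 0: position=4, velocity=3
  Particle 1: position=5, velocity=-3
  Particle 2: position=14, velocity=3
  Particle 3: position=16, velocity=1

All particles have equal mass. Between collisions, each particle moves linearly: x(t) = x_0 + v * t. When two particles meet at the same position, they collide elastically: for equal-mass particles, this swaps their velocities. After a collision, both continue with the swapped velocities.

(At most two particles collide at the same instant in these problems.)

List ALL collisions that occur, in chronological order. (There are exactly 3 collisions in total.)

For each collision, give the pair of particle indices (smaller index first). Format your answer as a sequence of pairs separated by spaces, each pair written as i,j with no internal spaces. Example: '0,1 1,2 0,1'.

Collision at t=1/6: particles 0 and 1 swap velocities; positions: p0=9/2 p1=9/2 p2=29/2 p3=97/6; velocities now: v0=-3 v1=3 v2=3 v3=1
Collision at t=1: particles 2 and 3 swap velocities; positions: p0=2 p1=7 p2=17 p3=17; velocities now: v0=-3 v1=3 v2=1 v3=3
Collision at t=6: particles 1 and 2 swap velocities; positions: p0=-13 p1=22 p2=22 p3=32; velocities now: v0=-3 v1=1 v2=3 v3=3

Answer: 0,1 2,3 1,2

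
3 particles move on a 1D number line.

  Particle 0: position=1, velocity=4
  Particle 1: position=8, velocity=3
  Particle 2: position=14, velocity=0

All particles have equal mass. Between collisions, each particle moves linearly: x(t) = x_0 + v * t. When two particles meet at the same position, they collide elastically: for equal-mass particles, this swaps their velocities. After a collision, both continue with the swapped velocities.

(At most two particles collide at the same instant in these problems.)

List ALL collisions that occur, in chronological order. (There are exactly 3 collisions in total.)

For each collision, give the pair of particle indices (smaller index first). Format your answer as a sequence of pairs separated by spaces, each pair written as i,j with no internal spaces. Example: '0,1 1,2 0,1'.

Answer: 1,2 0,1 1,2

Derivation:
Collision at t=2: particles 1 and 2 swap velocities; positions: p0=9 p1=14 p2=14; velocities now: v0=4 v1=0 v2=3
Collision at t=13/4: particles 0 and 1 swap velocities; positions: p0=14 p1=14 p2=71/4; velocities now: v0=0 v1=4 v2=3
Collision at t=7: particles 1 and 2 swap velocities; positions: p0=14 p1=29 p2=29; velocities now: v0=0 v1=3 v2=4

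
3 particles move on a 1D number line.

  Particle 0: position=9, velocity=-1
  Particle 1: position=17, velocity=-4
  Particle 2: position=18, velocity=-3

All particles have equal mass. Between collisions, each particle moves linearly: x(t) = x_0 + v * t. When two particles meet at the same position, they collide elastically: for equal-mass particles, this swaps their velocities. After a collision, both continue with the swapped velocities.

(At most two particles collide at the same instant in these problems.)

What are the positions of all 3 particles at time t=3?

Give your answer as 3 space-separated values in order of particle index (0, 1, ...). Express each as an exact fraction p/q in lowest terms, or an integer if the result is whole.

Collision at t=8/3: particles 0 and 1 swap velocities; positions: p0=19/3 p1=19/3 p2=10; velocities now: v0=-4 v1=-1 v2=-3
Advance to t=3 (no further collisions before then); velocities: v0=-4 v1=-1 v2=-3; positions = 5 6 9

Answer: 5 6 9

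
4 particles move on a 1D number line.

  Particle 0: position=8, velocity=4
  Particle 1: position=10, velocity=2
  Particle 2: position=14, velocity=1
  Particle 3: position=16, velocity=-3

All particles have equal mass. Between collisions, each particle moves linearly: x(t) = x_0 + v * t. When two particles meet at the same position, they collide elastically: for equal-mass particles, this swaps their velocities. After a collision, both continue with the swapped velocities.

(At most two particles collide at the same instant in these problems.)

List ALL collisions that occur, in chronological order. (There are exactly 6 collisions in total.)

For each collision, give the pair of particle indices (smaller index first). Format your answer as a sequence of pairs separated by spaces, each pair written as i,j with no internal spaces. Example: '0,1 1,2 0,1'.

Collision at t=1/2: particles 2 and 3 swap velocities; positions: p0=10 p1=11 p2=29/2 p3=29/2; velocities now: v0=4 v1=2 v2=-3 v3=1
Collision at t=1: particles 0 and 1 swap velocities; positions: p0=12 p1=12 p2=13 p3=15; velocities now: v0=2 v1=4 v2=-3 v3=1
Collision at t=8/7: particles 1 and 2 swap velocities; positions: p0=86/7 p1=88/7 p2=88/7 p3=106/7; velocities now: v0=2 v1=-3 v2=4 v3=1
Collision at t=6/5: particles 0 and 1 swap velocities; positions: p0=62/5 p1=62/5 p2=64/5 p3=76/5; velocities now: v0=-3 v1=2 v2=4 v3=1
Collision at t=2: particles 2 and 3 swap velocities; positions: p0=10 p1=14 p2=16 p3=16; velocities now: v0=-3 v1=2 v2=1 v3=4
Collision at t=4: particles 1 and 2 swap velocities; positions: p0=4 p1=18 p2=18 p3=24; velocities now: v0=-3 v1=1 v2=2 v3=4

Answer: 2,3 0,1 1,2 0,1 2,3 1,2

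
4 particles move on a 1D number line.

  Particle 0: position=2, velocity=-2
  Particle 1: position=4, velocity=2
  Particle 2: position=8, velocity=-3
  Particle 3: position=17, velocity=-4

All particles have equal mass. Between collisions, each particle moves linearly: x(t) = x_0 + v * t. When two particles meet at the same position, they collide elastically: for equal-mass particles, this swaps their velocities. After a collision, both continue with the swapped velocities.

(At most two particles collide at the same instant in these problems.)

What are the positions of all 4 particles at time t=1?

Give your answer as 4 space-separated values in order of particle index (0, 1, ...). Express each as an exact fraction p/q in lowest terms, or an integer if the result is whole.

Collision at t=4/5: particles 1 and 2 swap velocities; positions: p0=2/5 p1=28/5 p2=28/5 p3=69/5; velocities now: v0=-2 v1=-3 v2=2 v3=-4
Advance to t=1 (no further collisions before then); velocities: v0=-2 v1=-3 v2=2 v3=-4; positions = 0 5 6 13

Answer: 0 5 6 13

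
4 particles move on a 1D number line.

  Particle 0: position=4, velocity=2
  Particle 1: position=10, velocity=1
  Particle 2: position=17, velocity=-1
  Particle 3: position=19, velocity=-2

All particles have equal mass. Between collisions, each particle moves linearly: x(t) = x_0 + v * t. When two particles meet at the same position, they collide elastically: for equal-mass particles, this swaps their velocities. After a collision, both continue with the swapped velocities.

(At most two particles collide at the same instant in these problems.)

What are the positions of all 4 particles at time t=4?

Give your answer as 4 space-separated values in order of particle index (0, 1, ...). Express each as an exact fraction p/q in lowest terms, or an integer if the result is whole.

Answer: 11 12 13 14

Derivation:
Collision at t=2: particles 2 and 3 swap velocities; positions: p0=8 p1=12 p2=15 p3=15; velocities now: v0=2 v1=1 v2=-2 v3=-1
Collision at t=3: particles 1 and 2 swap velocities; positions: p0=10 p1=13 p2=13 p3=14; velocities now: v0=2 v1=-2 v2=1 v3=-1
Collision at t=7/2: particles 2 and 3 swap velocities; positions: p0=11 p1=12 p2=27/2 p3=27/2; velocities now: v0=2 v1=-2 v2=-1 v3=1
Collision at t=15/4: particles 0 and 1 swap velocities; positions: p0=23/2 p1=23/2 p2=53/4 p3=55/4; velocities now: v0=-2 v1=2 v2=-1 v3=1
Advance to t=4 (no further collisions before then); velocities: v0=-2 v1=2 v2=-1 v3=1; positions = 11 12 13 14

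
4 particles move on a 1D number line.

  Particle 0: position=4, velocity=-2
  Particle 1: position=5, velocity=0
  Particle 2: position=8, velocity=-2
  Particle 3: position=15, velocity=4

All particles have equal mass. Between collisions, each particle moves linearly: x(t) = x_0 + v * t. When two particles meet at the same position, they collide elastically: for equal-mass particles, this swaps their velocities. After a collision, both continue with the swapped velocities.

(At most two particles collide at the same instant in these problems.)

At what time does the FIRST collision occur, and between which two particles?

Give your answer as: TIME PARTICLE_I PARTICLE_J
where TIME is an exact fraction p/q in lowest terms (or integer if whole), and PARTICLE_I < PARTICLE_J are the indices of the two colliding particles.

Pair (0,1): pos 4,5 vel -2,0 -> not approaching (rel speed -2 <= 0)
Pair (1,2): pos 5,8 vel 0,-2 -> gap=3, closing at 2/unit, collide at t=3/2
Pair (2,3): pos 8,15 vel -2,4 -> not approaching (rel speed -6 <= 0)
Earliest collision: t=3/2 between 1 and 2

Answer: 3/2 1 2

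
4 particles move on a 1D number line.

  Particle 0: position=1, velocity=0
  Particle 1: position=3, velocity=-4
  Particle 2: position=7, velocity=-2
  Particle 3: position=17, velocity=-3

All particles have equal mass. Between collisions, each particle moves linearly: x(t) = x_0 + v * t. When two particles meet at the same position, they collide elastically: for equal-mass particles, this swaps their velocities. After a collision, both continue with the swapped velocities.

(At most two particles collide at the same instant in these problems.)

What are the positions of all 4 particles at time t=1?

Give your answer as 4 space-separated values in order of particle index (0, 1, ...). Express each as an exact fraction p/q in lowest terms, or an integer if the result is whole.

Collision at t=1/2: particles 0 and 1 swap velocities; positions: p0=1 p1=1 p2=6 p3=31/2; velocities now: v0=-4 v1=0 v2=-2 v3=-3
Advance to t=1 (no further collisions before then); velocities: v0=-4 v1=0 v2=-2 v3=-3; positions = -1 1 5 14

Answer: -1 1 5 14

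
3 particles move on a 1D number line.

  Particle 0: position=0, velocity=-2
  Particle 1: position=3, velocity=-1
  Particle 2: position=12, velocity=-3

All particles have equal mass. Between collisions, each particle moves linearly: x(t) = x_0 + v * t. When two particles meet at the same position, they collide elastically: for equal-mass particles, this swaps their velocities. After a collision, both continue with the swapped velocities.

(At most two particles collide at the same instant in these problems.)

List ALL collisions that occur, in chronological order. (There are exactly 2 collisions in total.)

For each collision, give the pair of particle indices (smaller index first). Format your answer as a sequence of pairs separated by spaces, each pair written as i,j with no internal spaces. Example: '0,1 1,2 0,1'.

Collision at t=9/2: particles 1 and 2 swap velocities; positions: p0=-9 p1=-3/2 p2=-3/2; velocities now: v0=-2 v1=-3 v2=-1
Collision at t=12: particles 0 and 1 swap velocities; positions: p0=-24 p1=-24 p2=-9; velocities now: v0=-3 v1=-2 v2=-1

Answer: 1,2 0,1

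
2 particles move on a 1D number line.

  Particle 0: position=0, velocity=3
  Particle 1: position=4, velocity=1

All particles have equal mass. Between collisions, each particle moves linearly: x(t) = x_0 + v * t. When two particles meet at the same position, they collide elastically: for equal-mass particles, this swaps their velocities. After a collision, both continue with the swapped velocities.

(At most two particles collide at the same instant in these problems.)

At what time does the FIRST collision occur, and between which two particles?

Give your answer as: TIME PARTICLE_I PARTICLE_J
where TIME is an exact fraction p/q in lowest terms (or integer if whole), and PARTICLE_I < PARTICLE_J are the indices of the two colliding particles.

Pair (0,1): pos 0,4 vel 3,1 -> gap=4, closing at 2/unit, collide at t=2
Earliest collision: t=2 between 0 and 1

Answer: 2 0 1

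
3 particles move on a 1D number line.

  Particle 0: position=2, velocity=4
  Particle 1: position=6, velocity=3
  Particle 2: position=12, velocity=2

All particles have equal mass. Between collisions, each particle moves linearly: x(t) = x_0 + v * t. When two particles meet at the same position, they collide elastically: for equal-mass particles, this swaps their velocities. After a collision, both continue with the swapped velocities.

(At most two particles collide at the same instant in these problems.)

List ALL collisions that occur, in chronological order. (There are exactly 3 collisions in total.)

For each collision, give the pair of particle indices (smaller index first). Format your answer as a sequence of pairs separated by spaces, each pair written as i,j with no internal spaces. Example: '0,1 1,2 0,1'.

Collision at t=4: particles 0 and 1 swap velocities; positions: p0=18 p1=18 p2=20; velocities now: v0=3 v1=4 v2=2
Collision at t=5: particles 1 and 2 swap velocities; positions: p0=21 p1=22 p2=22; velocities now: v0=3 v1=2 v2=4
Collision at t=6: particles 0 and 1 swap velocities; positions: p0=24 p1=24 p2=26; velocities now: v0=2 v1=3 v2=4

Answer: 0,1 1,2 0,1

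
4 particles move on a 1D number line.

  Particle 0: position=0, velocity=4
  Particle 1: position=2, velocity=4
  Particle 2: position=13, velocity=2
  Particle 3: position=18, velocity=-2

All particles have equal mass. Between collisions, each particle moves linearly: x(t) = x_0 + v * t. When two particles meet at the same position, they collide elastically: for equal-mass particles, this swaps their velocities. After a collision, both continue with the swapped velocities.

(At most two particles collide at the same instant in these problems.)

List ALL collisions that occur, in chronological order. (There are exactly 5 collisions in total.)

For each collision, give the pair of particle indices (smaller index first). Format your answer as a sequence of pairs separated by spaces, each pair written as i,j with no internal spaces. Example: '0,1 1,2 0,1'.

Answer: 2,3 1,2 0,1 2,3 1,2

Derivation:
Collision at t=5/4: particles 2 and 3 swap velocities; positions: p0=5 p1=7 p2=31/2 p3=31/2; velocities now: v0=4 v1=4 v2=-2 v3=2
Collision at t=8/3: particles 1 and 2 swap velocities; positions: p0=32/3 p1=38/3 p2=38/3 p3=55/3; velocities now: v0=4 v1=-2 v2=4 v3=2
Collision at t=3: particles 0 and 1 swap velocities; positions: p0=12 p1=12 p2=14 p3=19; velocities now: v0=-2 v1=4 v2=4 v3=2
Collision at t=11/2: particles 2 and 3 swap velocities; positions: p0=7 p1=22 p2=24 p3=24; velocities now: v0=-2 v1=4 v2=2 v3=4
Collision at t=13/2: particles 1 and 2 swap velocities; positions: p0=5 p1=26 p2=26 p3=28; velocities now: v0=-2 v1=2 v2=4 v3=4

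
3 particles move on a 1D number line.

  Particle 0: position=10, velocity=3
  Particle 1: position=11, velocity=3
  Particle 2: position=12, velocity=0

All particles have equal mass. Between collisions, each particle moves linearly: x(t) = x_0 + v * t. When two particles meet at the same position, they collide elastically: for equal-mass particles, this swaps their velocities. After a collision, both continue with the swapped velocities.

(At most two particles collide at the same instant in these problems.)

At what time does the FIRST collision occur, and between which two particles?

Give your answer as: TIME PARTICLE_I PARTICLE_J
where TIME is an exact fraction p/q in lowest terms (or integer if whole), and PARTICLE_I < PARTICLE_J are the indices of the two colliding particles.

Answer: 1/3 1 2

Derivation:
Pair (0,1): pos 10,11 vel 3,3 -> not approaching (rel speed 0 <= 0)
Pair (1,2): pos 11,12 vel 3,0 -> gap=1, closing at 3/unit, collide at t=1/3
Earliest collision: t=1/3 between 1 and 2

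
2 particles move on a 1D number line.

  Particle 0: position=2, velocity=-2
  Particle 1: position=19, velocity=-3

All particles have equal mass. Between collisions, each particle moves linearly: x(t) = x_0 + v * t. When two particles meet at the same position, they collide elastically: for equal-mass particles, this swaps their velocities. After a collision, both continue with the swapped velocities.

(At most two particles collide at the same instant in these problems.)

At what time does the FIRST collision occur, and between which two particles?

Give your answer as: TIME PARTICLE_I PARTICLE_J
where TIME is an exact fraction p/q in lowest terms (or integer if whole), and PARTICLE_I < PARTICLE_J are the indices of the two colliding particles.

Pair (0,1): pos 2,19 vel -2,-3 -> gap=17, closing at 1/unit, collide at t=17
Earliest collision: t=17 between 0 and 1

Answer: 17 0 1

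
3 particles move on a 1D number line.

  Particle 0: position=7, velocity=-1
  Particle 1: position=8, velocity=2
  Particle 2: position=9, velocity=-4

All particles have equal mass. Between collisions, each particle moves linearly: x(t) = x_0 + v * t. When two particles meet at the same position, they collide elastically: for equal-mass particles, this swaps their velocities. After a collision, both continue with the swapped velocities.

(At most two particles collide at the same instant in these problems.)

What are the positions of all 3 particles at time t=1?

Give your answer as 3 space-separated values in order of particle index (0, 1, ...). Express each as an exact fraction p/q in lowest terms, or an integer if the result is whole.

Collision at t=1/6: particles 1 and 2 swap velocities; positions: p0=41/6 p1=25/3 p2=25/3; velocities now: v0=-1 v1=-4 v2=2
Collision at t=2/3: particles 0 and 1 swap velocities; positions: p0=19/3 p1=19/3 p2=28/3; velocities now: v0=-4 v1=-1 v2=2
Advance to t=1 (no further collisions before then); velocities: v0=-4 v1=-1 v2=2; positions = 5 6 10

Answer: 5 6 10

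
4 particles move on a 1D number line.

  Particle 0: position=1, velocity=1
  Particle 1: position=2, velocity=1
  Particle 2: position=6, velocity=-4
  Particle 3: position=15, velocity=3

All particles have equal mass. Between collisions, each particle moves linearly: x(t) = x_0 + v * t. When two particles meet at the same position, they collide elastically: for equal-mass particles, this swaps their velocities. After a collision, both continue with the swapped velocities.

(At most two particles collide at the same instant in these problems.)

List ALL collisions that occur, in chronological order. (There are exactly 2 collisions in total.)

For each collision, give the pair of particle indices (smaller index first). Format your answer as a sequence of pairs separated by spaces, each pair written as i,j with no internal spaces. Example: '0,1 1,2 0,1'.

Answer: 1,2 0,1

Derivation:
Collision at t=4/5: particles 1 and 2 swap velocities; positions: p0=9/5 p1=14/5 p2=14/5 p3=87/5; velocities now: v0=1 v1=-4 v2=1 v3=3
Collision at t=1: particles 0 and 1 swap velocities; positions: p0=2 p1=2 p2=3 p3=18; velocities now: v0=-4 v1=1 v2=1 v3=3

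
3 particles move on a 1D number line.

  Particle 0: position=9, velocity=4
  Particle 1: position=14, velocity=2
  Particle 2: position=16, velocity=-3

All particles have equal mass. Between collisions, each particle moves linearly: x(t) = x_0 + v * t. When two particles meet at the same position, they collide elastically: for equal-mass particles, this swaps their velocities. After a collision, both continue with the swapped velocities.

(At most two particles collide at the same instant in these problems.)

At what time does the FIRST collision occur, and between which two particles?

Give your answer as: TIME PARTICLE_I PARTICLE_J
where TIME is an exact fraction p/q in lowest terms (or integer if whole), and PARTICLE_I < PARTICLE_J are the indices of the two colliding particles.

Answer: 2/5 1 2

Derivation:
Pair (0,1): pos 9,14 vel 4,2 -> gap=5, closing at 2/unit, collide at t=5/2
Pair (1,2): pos 14,16 vel 2,-3 -> gap=2, closing at 5/unit, collide at t=2/5
Earliest collision: t=2/5 between 1 and 2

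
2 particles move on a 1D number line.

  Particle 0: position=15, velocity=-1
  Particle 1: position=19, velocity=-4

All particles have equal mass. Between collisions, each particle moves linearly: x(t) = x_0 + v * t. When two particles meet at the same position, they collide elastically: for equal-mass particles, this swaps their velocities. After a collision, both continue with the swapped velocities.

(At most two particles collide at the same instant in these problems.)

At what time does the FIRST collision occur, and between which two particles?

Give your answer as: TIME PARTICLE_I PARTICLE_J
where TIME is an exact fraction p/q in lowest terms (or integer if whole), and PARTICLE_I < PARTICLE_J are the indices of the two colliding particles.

Pair (0,1): pos 15,19 vel -1,-4 -> gap=4, closing at 3/unit, collide at t=4/3
Earliest collision: t=4/3 between 0 and 1

Answer: 4/3 0 1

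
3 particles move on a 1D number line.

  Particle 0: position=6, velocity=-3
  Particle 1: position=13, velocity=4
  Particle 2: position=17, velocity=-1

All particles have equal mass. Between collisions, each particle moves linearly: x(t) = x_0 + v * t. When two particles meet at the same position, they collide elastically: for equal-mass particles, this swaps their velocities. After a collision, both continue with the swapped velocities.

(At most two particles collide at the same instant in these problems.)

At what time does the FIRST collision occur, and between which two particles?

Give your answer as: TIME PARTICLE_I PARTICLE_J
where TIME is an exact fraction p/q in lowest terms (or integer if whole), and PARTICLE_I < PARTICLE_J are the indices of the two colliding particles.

Answer: 4/5 1 2

Derivation:
Pair (0,1): pos 6,13 vel -3,4 -> not approaching (rel speed -7 <= 0)
Pair (1,2): pos 13,17 vel 4,-1 -> gap=4, closing at 5/unit, collide at t=4/5
Earliest collision: t=4/5 between 1 and 2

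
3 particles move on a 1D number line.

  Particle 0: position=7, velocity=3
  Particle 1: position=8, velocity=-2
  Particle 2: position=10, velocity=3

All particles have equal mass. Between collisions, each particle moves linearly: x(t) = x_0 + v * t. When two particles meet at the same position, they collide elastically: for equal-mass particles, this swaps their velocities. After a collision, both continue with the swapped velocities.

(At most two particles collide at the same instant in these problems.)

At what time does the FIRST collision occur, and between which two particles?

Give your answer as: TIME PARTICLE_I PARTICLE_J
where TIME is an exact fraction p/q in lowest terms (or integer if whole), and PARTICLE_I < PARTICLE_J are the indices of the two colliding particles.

Pair (0,1): pos 7,8 vel 3,-2 -> gap=1, closing at 5/unit, collide at t=1/5
Pair (1,2): pos 8,10 vel -2,3 -> not approaching (rel speed -5 <= 0)
Earliest collision: t=1/5 between 0 and 1

Answer: 1/5 0 1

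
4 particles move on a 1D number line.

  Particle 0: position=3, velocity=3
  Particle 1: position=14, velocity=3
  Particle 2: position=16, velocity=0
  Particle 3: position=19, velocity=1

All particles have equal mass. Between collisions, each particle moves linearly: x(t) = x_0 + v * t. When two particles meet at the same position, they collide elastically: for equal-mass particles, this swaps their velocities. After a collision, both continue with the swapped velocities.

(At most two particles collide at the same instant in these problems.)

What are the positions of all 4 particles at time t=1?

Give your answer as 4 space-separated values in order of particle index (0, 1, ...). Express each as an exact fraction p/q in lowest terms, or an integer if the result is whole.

Collision at t=2/3: particles 1 and 2 swap velocities; positions: p0=5 p1=16 p2=16 p3=59/3; velocities now: v0=3 v1=0 v2=3 v3=1
Advance to t=1 (no further collisions before then); velocities: v0=3 v1=0 v2=3 v3=1; positions = 6 16 17 20

Answer: 6 16 17 20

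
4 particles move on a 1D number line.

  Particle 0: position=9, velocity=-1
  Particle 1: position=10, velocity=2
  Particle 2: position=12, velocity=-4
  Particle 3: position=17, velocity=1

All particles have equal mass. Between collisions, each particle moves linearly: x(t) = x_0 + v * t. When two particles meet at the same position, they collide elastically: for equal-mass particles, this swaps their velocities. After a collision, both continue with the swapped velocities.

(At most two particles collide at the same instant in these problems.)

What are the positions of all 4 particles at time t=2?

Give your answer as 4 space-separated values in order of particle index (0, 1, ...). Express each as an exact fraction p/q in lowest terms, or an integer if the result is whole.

Collision at t=1/3: particles 1 and 2 swap velocities; positions: p0=26/3 p1=32/3 p2=32/3 p3=52/3; velocities now: v0=-1 v1=-4 v2=2 v3=1
Collision at t=1: particles 0 and 1 swap velocities; positions: p0=8 p1=8 p2=12 p3=18; velocities now: v0=-4 v1=-1 v2=2 v3=1
Advance to t=2 (no further collisions before then); velocities: v0=-4 v1=-1 v2=2 v3=1; positions = 4 7 14 19

Answer: 4 7 14 19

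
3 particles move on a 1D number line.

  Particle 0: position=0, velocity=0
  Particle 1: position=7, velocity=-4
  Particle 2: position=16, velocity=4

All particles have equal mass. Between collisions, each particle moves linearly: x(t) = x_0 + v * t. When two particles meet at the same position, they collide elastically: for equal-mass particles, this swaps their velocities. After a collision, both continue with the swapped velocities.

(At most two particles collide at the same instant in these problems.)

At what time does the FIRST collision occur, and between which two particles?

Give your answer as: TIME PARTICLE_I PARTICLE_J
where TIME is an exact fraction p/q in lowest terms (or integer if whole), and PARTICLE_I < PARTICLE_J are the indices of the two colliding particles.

Answer: 7/4 0 1

Derivation:
Pair (0,1): pos 0,7 vel 0,-4 -> gap=7, closing at 4/unit, collide at t=7/4
Pair (1,2): pos 7,16 vel -4,4 -> not approaching (rel speed -8 <= 0)
Earliest collision: t=7/4 between 0 and 1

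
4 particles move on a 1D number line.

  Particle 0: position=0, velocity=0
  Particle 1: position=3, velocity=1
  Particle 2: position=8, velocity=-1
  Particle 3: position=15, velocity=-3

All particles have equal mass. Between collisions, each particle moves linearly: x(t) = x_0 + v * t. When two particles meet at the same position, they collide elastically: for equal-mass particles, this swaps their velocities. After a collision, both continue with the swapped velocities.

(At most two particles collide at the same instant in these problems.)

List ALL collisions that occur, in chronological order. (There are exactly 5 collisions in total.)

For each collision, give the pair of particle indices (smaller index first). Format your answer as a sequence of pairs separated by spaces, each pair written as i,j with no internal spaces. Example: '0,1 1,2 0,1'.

Answer: 1,2 2,3 1,2 0,1 1,2

Derivation:
Collision at t=5/2: particles 1 and 2 swap velocities; positions: p0=0 p1=11/2 p2=11/2 p3=15/2; velocities now: v0=0 v1=-1 v2=1 v3=-3
Collision at t=3: particles 2 and 3 swap velocities; positions: p0=0 p1=5 p2=6 p3=6; velocities now: v0=0 v1=-1 v2=-3 v3=1
Collision at t=7/2: particles 1 and 2 swap velocities; positions: p0=0 p1=9/2 p2=9/2 p3=13/2; velocities now: v0=0 v1=-3 v2=-1 v3=1
Collision at t=5: particles 0 and 1 swap velocities; positions: p0=0 p1=0 p2=3 p3=8; velocities now: v0=-3 v1=0 v2=-1 v3=1
Collision at t=8: particles 1 and 2 swap velocities; positions: p0=-9 p1=0 p2=0 p3=11; velocities now: v0=-3 v1=-1 v2=0 v3=1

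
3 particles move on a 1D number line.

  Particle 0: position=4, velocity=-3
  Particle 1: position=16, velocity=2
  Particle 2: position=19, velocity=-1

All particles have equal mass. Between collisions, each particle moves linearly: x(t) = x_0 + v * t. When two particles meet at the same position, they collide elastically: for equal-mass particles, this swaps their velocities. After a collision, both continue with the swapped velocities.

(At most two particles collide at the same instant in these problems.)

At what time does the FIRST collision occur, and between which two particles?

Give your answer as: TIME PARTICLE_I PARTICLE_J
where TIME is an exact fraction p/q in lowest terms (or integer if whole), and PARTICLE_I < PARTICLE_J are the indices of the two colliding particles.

Pair (0,1): pos 4,16 vel -3,2 -> not approaching (rel speed -5 <= 0)
Pair (1,2): pos 16,19 vel 2,-1 -> gap=3, closing at 3/unit, collide at t=1
Earliest collision: t=1 between 1 and 2

Answer: 1 1 2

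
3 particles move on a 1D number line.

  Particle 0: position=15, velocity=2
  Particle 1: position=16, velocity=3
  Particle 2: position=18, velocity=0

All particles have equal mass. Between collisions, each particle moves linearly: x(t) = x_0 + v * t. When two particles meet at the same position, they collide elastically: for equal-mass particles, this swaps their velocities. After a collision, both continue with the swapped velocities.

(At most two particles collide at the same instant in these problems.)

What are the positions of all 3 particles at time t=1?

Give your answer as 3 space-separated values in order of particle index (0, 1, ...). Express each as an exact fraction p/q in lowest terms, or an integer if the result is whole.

Collision at t=2/3: particles 1 and 2 swap velocities; positions: p0=49/3 p1=18 p2=18; velocities now: v0=2 v1=0 v2=3
Advance to t=1 (no further collisions before then); velocities: v0=2 v1=0 v2=3; positions = 17 18 19

Answer: 17 18 19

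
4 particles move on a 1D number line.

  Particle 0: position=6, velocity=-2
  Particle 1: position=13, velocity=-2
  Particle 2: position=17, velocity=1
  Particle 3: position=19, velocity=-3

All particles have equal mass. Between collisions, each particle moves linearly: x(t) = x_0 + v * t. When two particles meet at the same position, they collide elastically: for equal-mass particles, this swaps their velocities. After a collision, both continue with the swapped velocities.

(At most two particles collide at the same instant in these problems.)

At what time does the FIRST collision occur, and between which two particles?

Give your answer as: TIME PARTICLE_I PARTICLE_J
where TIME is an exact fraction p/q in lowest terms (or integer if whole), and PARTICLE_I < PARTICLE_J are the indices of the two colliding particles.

Pair (0,1): pos 6,13 vel -2,-2 -> not approaching (rel speed 0 <= 0)
Pair (1,2): pos 13,17 vel -2,1 -> not approaching (rel speed -3 <= 0)
Pair (2,3): pos 17,19 vel 1,-3 -> gap=2, closing at 4/unit, collide at t=1/2
Earliest collision: t=1/2 between 2 and 3

Answer: 1/2 2 3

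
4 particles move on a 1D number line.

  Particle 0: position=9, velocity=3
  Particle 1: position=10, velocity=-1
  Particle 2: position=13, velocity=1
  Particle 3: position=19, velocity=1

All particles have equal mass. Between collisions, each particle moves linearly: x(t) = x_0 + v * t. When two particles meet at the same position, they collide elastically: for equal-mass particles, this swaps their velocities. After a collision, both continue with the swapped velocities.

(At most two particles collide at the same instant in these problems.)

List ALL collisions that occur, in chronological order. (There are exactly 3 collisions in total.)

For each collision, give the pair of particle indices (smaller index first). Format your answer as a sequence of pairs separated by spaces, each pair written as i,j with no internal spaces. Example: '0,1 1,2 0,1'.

Collision at t=1/4: particles 0 and 1 swap velocities; positions: p0=39/4 p1=39/4 p2=53/4 p3=77/4; velocities now: v0=-1 v1=3 v2=1 v3=1
Collision at t=2: particles 1 and 2 swap velocities; positions: p0=8 p1=15 p2=15 p3=21; velocities now: v0=-1 v1=1 v2=3 v3=1
Collision at t=5: particles 2 and 3 swap velocities; positions: p0=5 p1=18 p2=24 p3=24; velocities now: v0=-1 v1=1 v2=1 v3=3

Answer: 0,1 1,2 2,3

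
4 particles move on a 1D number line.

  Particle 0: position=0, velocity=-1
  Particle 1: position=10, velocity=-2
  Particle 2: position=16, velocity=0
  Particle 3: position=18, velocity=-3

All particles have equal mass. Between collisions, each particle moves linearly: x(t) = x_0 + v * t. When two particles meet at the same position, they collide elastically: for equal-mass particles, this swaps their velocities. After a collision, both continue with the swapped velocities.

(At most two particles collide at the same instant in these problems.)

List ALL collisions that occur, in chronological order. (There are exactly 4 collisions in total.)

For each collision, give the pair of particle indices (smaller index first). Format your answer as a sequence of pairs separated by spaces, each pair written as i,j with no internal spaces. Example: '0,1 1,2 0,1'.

Answer: 2,3 1,2 0,1 1,2

Derivation:
Collision at t=2/3: particles 2 and 3 swap velocities; positions: p0=-2/3 p1=26/3 p2=16 p3=16; velocities now: v0=-1 v1=-2 v2=-3 v3=0
Collision at t=8: particles 1 and 2 swap velocities; positions: p0=-8 p1=-6 p2=-6 p3=16; velocities now: v0=-1 v1=-3 v2=-2 v3=0
Collision at t=9: particles 0 and 1 swap velocities; positions: p0=-9 p1=-9 p2=-8 p3=16; velocities now: v0=-3 v1=-1 v2=-2 v3=0
Collision at t=10: particles 1 and 2 swap velocities; positions: p0=-12 p1=-10 p2=-10 p3=16; velocities now: v0=-3 v1=-2 v2=-1 v3=0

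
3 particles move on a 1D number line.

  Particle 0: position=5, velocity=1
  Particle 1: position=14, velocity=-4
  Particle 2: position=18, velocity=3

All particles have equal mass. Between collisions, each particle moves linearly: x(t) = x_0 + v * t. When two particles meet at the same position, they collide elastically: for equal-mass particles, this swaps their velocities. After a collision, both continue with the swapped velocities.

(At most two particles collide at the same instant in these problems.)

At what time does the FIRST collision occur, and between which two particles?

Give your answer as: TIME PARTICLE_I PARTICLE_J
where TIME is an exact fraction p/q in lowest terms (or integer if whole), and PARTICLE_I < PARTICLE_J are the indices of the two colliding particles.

Pair (0,1): pos 5,14 vel 1,-4 -> gap=9, closing at 5/unit, collide at t=9/5
Pair (1,2): pos 14,18 vel -4,3 -> not approaching (rel speed -7 <= 0)
Earliest collision: t=9/5 between 0 and 1

Answer: 9/5 0 1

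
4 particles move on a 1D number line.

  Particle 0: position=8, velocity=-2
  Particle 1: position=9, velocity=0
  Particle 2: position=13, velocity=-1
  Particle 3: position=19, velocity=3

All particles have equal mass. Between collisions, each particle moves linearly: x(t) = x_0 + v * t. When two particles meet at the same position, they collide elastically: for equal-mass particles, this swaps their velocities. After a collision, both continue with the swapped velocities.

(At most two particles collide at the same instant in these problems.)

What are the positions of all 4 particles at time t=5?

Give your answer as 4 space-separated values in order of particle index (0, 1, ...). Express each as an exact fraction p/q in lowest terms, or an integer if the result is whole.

Answer: -2 8 9 34

Derivation:
Collision at t=4: particles 1 and 2 swap velocities; positions: p0=0 p1=9 p2=9 p3=31; velocities now: v0=-2 v1=-1 v2=0 v3=3
Advance to t=5 (no further collisions before then); velocities: v0=-2 v1=-1 v2=0 v3=3; positions = -2 8 9 34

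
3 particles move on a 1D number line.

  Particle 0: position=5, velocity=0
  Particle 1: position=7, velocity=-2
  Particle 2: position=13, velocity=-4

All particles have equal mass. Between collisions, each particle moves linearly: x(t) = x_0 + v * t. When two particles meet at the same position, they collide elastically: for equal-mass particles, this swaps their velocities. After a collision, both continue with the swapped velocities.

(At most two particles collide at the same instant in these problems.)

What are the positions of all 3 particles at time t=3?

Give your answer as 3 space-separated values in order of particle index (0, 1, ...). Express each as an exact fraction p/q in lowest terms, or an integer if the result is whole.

Answer: 1 1 5

Derivation:
Collision at t=1: particles 0 and 1 swap velocities; positions: p0=5 p1=5 p2=9; velocities now: v0=-2 v1=0 v2=-4
Collision at t=2: particles 1 and 2 swap velocities; positions: p0=3 p1=5 p2=5; velocities now: v0=-2 v1=-4 v2=0
Collision at t=3: particles 0 and 1 swap velocities; positions: p0=1 p1=1 p2=5; velocities now: v0=-4 v1=-2 v2=0
Advance to t=3 (no further collisions before then); velocities: v0=-4 v1=-2 v2=0; positions = 1 1 5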